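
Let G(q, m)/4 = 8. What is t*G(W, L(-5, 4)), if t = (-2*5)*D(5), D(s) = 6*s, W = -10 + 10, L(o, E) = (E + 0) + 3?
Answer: -9600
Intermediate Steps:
L(o, E) = 3 + E (L(o, E) = E + 3 = 3 + E)
W = 0
G(q, m) = 32 (G(q, m) = 4*8 = 32)
t = -300 (t = (-2*5)*(6*5) = -10*30 = -300)
t*G(W, L(-5, 4)) = -300*32 = -9600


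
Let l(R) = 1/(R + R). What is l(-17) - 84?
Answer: -2857/34 ≈ -84.029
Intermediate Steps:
l(R) = 1/(2*R)
l(-17) - 84 = (½)/(-17) - 84 = (½)*(-1/17) - 84 = -1/34 - 84 = -2857/34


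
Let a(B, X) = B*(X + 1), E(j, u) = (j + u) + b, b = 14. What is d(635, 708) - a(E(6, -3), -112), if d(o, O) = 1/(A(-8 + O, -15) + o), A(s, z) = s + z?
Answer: 2490841/1320 ≈ 1887.0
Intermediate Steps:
d(o, O) = 1/(-23 + O + o) (d(o, O) = 1/(((-8 + O) - 15) + o) = 1/((-23 + O) + o) = 1/(-23 + O + o))
E(j, u) = 14 + j + u (E(j, u) = (j + u) + 14 = 14 + j + u)
a(B, X) = B*(1 + X)
d(635, 708) - a(E(6, -3), -112) = 1/(-23 + 708 + 635) - (14 + 6 - 3)*(1 - 112) = 1/1320 - 17*(-111) = 1/1320 - 1*(-1887) = 1/1320 + 1887 = 2490841/1320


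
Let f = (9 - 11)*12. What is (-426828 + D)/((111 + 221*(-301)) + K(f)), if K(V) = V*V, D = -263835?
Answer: 690663/65834 ≈ 10.491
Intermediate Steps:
f = -24 (f = -2*12 = -24)
K(V) = V²
(-426828 + D)/((111 + 221*(-301)) + K(f)) = (-426828 - 263835)/((111 + 221*(-301)) + (-24)²) = -690663/((111 - 66521) + 576) = -690663/(-66410 + 576) = -690663/(-65834) = -690663*(-1/65834) = 690663/65834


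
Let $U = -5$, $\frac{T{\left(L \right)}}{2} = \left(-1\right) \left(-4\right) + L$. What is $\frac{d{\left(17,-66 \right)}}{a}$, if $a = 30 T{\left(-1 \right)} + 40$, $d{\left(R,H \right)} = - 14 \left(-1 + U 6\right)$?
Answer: $\frac{217}{110} \approx 1.9727$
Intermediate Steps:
$T{\left(L \right)} = 8 + 2 L$ ($T{\left(L \right)} = 2 \left(\left(-1\right) \left(-4\right) + L\right) = 2 \left(4 + L\right) = 8 + 2 L$)
$d{\left(R,H \right)} = 434$ ($d{\left(R,H \right)} = - 14 \left(-1 - 30\right) = \left(-14\right) \left(-31\right) = 434$)
$a = 220$ ($a = 30 \left(8 + 2 \left(-1\right)\right) + 40 = 30 \left(8 - 2\right) + 40 = 30 \cdot 6 + 40 = 180 + 40 = 220$)
$\frac{d{\left(17,-66 \right)}}{a} = \frac{434}{220} = 434 \cdot \frac{1}{220} = \frac{217}{110}$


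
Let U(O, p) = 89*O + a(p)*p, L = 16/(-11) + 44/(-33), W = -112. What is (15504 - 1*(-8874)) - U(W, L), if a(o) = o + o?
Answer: 37385866/1089 ≈ 34330.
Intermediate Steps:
a(o) = 2*o
L = -92/33 (L = 16*(-1/11) + 44*(-1/33) = -16/11 - 4/3 = -92/33 ≈ -2.7879)
U(O, p) = 2*p**2 + 89*O (U(O, p) = 89*O + (2*p)*p = 89*O + 2*p**2 = 2*p**2 + 89*O)
(15504 - 1*(-8874)) - U(W, L) = (15504 - 1*(-8874)) - (2*(-92/33)**2 + 89*(-112)) = (15504 + 8874) - (2*(8464/1089) - 9968) = 24378 - (16928/1089 - 9968) = 24378 - 1*(-10838224/1089) = 24378 + 10838224/1089 = 37385866/1089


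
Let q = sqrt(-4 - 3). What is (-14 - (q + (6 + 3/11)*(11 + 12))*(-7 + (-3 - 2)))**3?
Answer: 6733646442440/1331 + 12844491984*I*sqrt(7)/121 ≈ 5.0591e+9 + 2.8085e+8*I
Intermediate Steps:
q = I*sqrt(7) (q = sqrt(-7) = I*sqrt(7) ≈ 2.6458*I)
(-14 - (q + (6 + 3/11)*(11 + 12))*(-7 + (-3 - 2)))**3 = (-14 - (I*sqrt(7) + (6 + 3/11)*(11 + 12))*(-7 + (-3 - 2)))**3 = (-14 - (I*sqrt(7) + (6 + 3*(1/11))*23)*(-7 - 5))**3 = (-14 - (I*sqrt(7) + (6 + 3/11)*23)*(-12))**3 = (-14 - (I*sqrt(7) + (69/11)*23)*(-12))**3 = (-14 - (I*sqrt(7) + 1587/11)*(-12))**3 = (-14 - (1587/11 + I*sqrt(7))*(-12))**3 = (-14 - (-19044/11 - 12*I*sqrt(7)))**3 = (-14 + (19044/11 + 12*I*sqrt(7)))**3 = (18890/11 + 12*I*sqrt(7))**3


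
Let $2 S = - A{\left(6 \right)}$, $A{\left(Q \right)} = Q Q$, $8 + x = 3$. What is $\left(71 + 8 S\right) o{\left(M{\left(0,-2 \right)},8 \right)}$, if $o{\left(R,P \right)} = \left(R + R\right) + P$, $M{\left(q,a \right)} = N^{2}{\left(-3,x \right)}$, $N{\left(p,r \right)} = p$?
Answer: $-1898$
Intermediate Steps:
$x = -5$ ($x = -8 + 3 = -5$)
$A{\left(Q \right)} = Q^{2}$
$M{\left(q,a \right)} = 9$ ($M{\left(q,a \right)} = \left(-3\right)^{2} = 9$)
$o{\left(R,P \right)} = P + 2 R$ ($o{\left(R,P \right)} = 2 R + P = P + 2 R$)
$S = -18$ ($S = \frac{\left(-1\right) 6^{2}}{2} = \frac{\left(-1\right) 36}{2} = \frac{1}{2} \left(-36\right) = -18$)
$\left(71 + 8 S\right) o{\left(M{\left(0,-2 \right)},8 \right)} = \left(71 + 8 \left(-18\right)\right) \left(8 + 2 \cdot 9\right) = \left(71 - 144\right) \left(8 + 18\right) = \left(-73\right) 26 = -1898$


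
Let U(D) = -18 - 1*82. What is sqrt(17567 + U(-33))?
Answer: sqrt(17467) ≈ 132.16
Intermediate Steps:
U(D) = -100 (U(D) = -18 - 82 = -100)
sqrt(17567 + U(-33)) = sqrt(17567 - 100) = sqrt(17467)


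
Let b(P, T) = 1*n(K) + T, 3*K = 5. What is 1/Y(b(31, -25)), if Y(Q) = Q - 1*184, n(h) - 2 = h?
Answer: -3/616 ≈ -0.0048701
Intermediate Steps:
K = 5/3 (K = (⅓)*5 = 5/3 ≈ 1.6667)
n(h) = 2 + h
b(P, T) = 11/3 + T (b(P, T) = 1*(2 + 5/3) + T = 1*(11/3) + T = 11/3 + T)
Y(Q) = -184 + Q (Y(Q) = Q - 184 = -184 + Q)
1/Y(b(31, -25)) = 1/(-184 + (11/3 - 25)) = 1/(-184 - 64/3) = 1/(-616/3) = -3/616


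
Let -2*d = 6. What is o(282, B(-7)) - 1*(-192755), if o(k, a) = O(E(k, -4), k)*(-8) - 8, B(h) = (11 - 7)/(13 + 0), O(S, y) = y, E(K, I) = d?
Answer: 190491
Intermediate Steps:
d = -3 (d = -½*6 = -3)
E(K, I) = -3
B(h) = 4/13
o(k, a) = -8 - 8*k (o(k, a) = k*(-8) - 8 = -8*k - 8 = -8 - 8*k)
o(282, B(-7)) - 1*(-192755) = (-8 - 8*282) - 1*(-192755) = (-8 - 2256) + 192755 = -2264 + 192755 = 190491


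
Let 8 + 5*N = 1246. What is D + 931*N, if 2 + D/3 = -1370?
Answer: 1131998/5 ≈ 2.2640e+5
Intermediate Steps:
N = 1238/5 (N = -8/5 + (⅕)*1246 = -8/5 + 1246/5 = 1238/5 ≈ 247.60)
D = -4116 (D = -6 + 3*(-1370) = -6 - 4110 = -4116)
D + 931*N = -4116 + 931*(1238/5) = -4116 + 1152578/5 = 1131998/5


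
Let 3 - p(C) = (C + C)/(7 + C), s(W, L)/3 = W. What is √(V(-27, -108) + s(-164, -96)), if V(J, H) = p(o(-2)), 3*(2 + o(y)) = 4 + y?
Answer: I*√141185/17 ≈ 22.103*I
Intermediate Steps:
o(y) = -⅔ + y/3 (o(y) = -2 + (4 + y)/3 = -2 + (4/3 + y/3) = -⅔ + y/3)
s(W, L) = 3*W
p(C) = 3 - 2*C/(7 + C) (p(C) = 3 - (C + C)/(7 + C) = 3 - 2*C/(7 + C))
V(J, H) = 59/17 (V(J, H) = (21 + (-⅔ + (⅓)*(-2)))/(7 + (-⅔ + (⅓)*(-2))) = (21 + (-⅔ - ⅔))/(7 + (-⅔ - ⅔)) = (21 - 4/3)/(7 - 4/3) = (59/3)/(17/3) = (3/17)*(59/3) = 59/17)
√(V(-27, -108) + s(-164, -96)) = √(59/17 + 3*(-164)) = √(59/17 - 492) = √(-8305/17) = I*√141185/17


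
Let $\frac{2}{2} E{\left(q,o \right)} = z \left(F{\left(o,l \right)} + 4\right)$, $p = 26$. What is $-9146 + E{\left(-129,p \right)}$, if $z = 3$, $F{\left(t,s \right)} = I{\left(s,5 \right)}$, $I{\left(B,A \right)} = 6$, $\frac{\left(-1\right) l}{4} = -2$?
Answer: $-9116$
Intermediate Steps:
$l = 8$ ($l = \left(-4\right) \left(-2\right) = 8$)
$F{\left(t,s \right)} = 6$
$E{\left(q,o \right)} = 30$ ($E{\left(q,o \right)} = 3 \left(6 + 4\right) = 3 \cdot 10 = 30$)
$-9146 + E{\left(-129,p \right)} = -9146 + 30 = -9116$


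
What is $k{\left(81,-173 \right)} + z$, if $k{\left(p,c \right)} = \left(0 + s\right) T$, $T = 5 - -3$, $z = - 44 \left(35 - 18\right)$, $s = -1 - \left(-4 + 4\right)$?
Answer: $-756$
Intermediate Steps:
$s = -1$ ($s = -1 - 0 = -1 + 0 = -1$)
$z = -748$ ($z = \left(-44\right) 17 = -748$)
$T = 8$ ($T = 5 + 3 = 8$)
$k{\left(p,c \right)} = -8$ ($k{\left(p,c \right)} = \left(0 - 1\right) 8 = \left(-1\right) 8 = -8$)
$k{\left(81,-173 \right)} + z = -8 - 748 = -756$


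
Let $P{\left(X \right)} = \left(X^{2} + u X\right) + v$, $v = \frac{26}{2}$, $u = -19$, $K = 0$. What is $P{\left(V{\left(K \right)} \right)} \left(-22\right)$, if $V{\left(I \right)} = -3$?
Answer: $-1738$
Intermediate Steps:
$v = 13$ ($v = 26 \cdot \frac{1}{2} = 13$)
$P{\left(X \right)} = 13 + X^{2} - 19 X$ ($P{\left(X \right)} = \left(X^{2} - 19 X\right) + 13 = 13 + X^{2} - 19 X$)
$P{\left(V{\left(K \right)} \right)} \left(-22\right) = \left(13 + \left(-3\right)^{2} - -57\right) \left(-22\right) = \left(13 + 9 + 57\right) \left(-22\right) = 79 \left(-22\right) = -1738$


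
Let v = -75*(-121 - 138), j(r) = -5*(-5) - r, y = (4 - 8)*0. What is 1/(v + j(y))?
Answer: 1/19450 ≈ 5.1414e-5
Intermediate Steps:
y = 0 (y = -4*0 = 0)
j(r) = 25 - r
v = 19425 (v = -75*(-259) = 19425)
1/(v + j(y)) = 1/(19425 + (25 - 1*0)) = 1/(19425 + (25 + 0)) = 1/(19425 + 25) = 1/19450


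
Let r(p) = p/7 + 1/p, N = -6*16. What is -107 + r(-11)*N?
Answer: 4049/77 ≈ 52.584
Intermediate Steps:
N = -96
r(p) = 1/p + p/7 (r(p) = p*(⅐) + 1/p = p/7 + 1/p = 1/p + p/7)
-107 + r(-11)*N = -107 + (1/(-11) + (⅐)*(-11))*(-96) = -107 + (-1/11 - 11/7)*(-96) = -107 - 128/77*(-96) = -107 + 12288/77 = 4049/77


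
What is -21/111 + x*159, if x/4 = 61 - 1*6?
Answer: 1294253/37 ≈ 34980.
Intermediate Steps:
x = 220 (x = 4*(61 - 1*6) = 4*(61 - 6) = 4*55 = 220)
-21/111 + x*159 = -21/111 + 220*159 = -21*1/111 + 34980 = -7/37 + 34980 = 1294253/37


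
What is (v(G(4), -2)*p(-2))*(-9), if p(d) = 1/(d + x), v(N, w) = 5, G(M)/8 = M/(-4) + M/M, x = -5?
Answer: 45/7 ≈ 6.4286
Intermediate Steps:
G(M) = 8 - 2*M (G(M) = 8*(M/(-4) + M/M) = 8*(M*(-¼) + 1) = 8*(-M/4 + 1) = 8*(1 - M/4) = 8 - 2*M)
p(d) = 1/(-5 + d) (p(d) = 1/(d - 5) = 1/(-5 + d))
(v(G(4), -2)*p(-2))*(-9) = (5/(-5 - 2))*(-9) = (5/(-7))*(-9) = (5*(-⅐))*(-9) = -5/7*(-9) = 45/7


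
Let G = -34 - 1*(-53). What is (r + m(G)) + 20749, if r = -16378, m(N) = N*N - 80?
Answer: 4652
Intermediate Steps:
G = 19 (G = -34 + 53 = 19)
m(N) = -80 + N² (m(N) = N² - 80 = -80 + N²)
(r + m(G)) + 20749 = (-16378 + (-80 + 19²)) + 20749 = (-16378 + (-80 + 361)) + 20749 = (-16378 + 281) + 20749 = -16097 + 20749 = 4652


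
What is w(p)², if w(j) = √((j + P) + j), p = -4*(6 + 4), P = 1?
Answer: -79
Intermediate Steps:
p = -40 (p = -4*10 = -40)
w(j) = √(1 + 2*j) (w(j) = √((j + 1) + j) = √((1 + j) + j) = √(1 + 2*j))
w(p)² = (√(1 + 2*(-40)))² = (√(1 - 80))² = (√(-79))² = (I*√79)² = -79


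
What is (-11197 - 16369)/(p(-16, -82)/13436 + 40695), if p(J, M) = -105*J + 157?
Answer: -370376776/546779857 ≈ -0.67738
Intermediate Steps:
p(J, M) = 157 - 105*J
(-11197 - 16369)/(p(-16, -82)/13436 + 40695) = (-11197 - 16369)/((157 - 105*(-16))/13436 + 40695) = -27566/((157 + 1680)*(1/13436) + 40695) = -27566/(1837*(1/13436) + 40695) = -27566/(1837/13436 + 40695) = -27566/546779857/13436 = -27566*13436/546779857 = -370376776/546779857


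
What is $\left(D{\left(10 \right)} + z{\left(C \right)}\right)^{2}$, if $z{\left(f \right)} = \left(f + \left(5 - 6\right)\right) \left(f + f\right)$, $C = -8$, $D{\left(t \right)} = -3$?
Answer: $19881$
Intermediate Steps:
$z{\left(f \right)} = 2 f \left(-1 + f\right)$ ($z{\left(f \right)} = \left(f - 1\right) 2 f = \left(-1 + f\right) 2 f = 2 f \left(-1 + f\right)$)
$\left(D{\left(10 \right)} + z{\left(C \right)}\right)^{2} = \left(-3 + 2 \left(-8\right) \left(-1 - 8\right)\right)^{2} = \left(-3 + 2 \left(-8\right) \left(-9\right)\right)^{2} = \left(-3 + 144\right)^{2} = 141^{2} = 19881$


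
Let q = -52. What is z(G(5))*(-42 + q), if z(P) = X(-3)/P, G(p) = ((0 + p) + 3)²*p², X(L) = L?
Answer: 141/800 ≈ 0.17625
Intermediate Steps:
G(p) = p²*(3 + p)² (G(p) = (p + 3)²*p² = (3 + p)²*p² = p²*(3 + p)²)
z(P) = -3/P
z(G(5))*(-42 + q) = (-3*1/(25*(3 + 5)²))*(-42 - 52) = -3/(25*8²)*(-94) = -3/(25*64)*(-94) = -3/1600*(-94) = 141/800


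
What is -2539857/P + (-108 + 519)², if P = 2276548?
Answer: 384554224851/2276548 ≈ 1.6892e+5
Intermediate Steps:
-2539857/P + (-108 + 519)² = -2539857/2276548 + (-108 + 519)² = -2539857*1/2276548 + 411² = -2539857/2276548 + 168921 = 384554224851/2276548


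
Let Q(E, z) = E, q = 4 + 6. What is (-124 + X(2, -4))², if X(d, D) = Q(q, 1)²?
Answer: 576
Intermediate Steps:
q = 10
X(d, D) = 100 (X(d, D) = 10² = 100)
(-124 + X(2, -4))² = (-124 + 100)² = (-24)² = 576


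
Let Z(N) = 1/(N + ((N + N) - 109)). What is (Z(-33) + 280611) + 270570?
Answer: 114645647/208 ≈ 5.5118e+5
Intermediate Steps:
Z(N) = 1/(-109 + 3*N) (Z(N) = 1/(N + (2*N - 109)) = 1/(N + (-109 + 2*N)) = 1/(-109 + 3*N))
(Z(-33) + 280611) + 270570 = (1/(-109 + 3*(-33)) + 280611) + 270570 = (1/(-109 - 99) + 280611) + 270570 = (1/(-208) + 280611) + 270570 = (-1/208 + 280611) + 270570 = 58367087/208 + 270570 = 114645647/208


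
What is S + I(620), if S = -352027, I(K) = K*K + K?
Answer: 32993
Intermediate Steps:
I(K) = K + K² (I(K) = K² + K = K + K²)
S + I(620) = -352027 + 620*(1 + 620) = -352027 + 620*621 = -352027 + 385020 = 32993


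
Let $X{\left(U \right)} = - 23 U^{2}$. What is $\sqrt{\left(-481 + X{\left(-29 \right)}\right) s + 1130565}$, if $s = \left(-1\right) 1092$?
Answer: $\sqrt{22778373} \approx 4772.7$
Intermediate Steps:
$s = -1092$
$\sqrt{\left(-481 + X{\left(-29 \right)}\right) s + 1130565} = \sqrt{\left(-481 - 23 \left(-29\right)^{2}\right) \left(-1092\right) + 1130565} = \sqrt{\left(-481 - 19343\right) \left(-1092\right) + 1130565} = \sqrt{\left(-19824\right) \left(-1092\right) + 1130565} = \sqrt{21647808 + 1130565} = \sqrt{22778373}$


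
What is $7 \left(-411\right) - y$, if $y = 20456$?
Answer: $-23333$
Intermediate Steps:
$7 \left(-411\right) - y = 7 \left(-411\right) - 20456 = -2877 - 20456 = -23333$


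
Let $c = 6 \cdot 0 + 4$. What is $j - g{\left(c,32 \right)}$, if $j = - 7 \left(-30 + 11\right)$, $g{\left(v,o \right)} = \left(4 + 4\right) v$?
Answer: $101$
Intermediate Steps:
$c = 4$ ($c = 0 + 4 = 4$)
$g{\left(v,o \right)} = 8 v$
$j = 133$ ($j = \left(-7\right) \left(-19\right) = 133$)
$j - g{\left(c,32 \right)} = 133 - 8 \cdot 4 = 133 - 32 = 101$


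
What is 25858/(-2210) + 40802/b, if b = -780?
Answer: -424391/6630 ≈ -64.011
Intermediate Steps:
25858/(-2210) + 40802/b = 25858/(-2210) + 40802/(-780) = 25858*(-1/2210) + 40802*(-1/780) = -12929/1105 - 20401/390 = -424391/6630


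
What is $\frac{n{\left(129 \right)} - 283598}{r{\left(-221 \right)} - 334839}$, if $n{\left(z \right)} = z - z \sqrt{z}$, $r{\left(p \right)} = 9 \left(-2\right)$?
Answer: $\frac{283469}{334857} + \frac{43 \sqrt{129}}{111619} \approx 0.85091$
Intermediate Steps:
$r{\left(p \right)} = -18$
$n{\left(z \right)} = z - z^{\frac{3}{2}}$
$\frac{n{\left(129 \right)} - 283598}{r{\left(-221 \right)} - 334839} = \frac{\left(129 - 129^{\frac{3}{2}}\right) - 283598}{-18 - 334839} = \frac{\left(129 - 129 \sqrt{129}\right) - 283598}{-334857} = \left(\left(129 - 129 \sqrt{129}\right) - 283598\right) \left(- \frac{1}{334857}\right) = \left(-283469 - 129 \sqrt{129}\right) \left(- \frac{1}{334857}\right) = \frac{283469}{334857} + \frac{43 \sqrt{129}}{111619}$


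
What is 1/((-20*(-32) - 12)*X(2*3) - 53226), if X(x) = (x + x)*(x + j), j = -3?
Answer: -1/30618 ≈ -3.2661e-5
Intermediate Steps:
X(x) = 2*x*(-3 + x) (X(x) = (x + x)*(x - 3) = (2*x)*(-3 + x) = 2*x*(-3 + x))
1/((-20*(-32) - 12)*X(2*3) - 53226) = 1/((-20*(-32) - 12)*(2*(2*3)*(-3 + 2*3)) - 53226) = 1/((640 - 12)*(2*6*(-3 + 6)) - 53226) = 1/(628*(2*6*3) - 53226) = 1/(628*36 - 53226) = 1/(22608 - 53226) = 1/(-30618) = -1/30618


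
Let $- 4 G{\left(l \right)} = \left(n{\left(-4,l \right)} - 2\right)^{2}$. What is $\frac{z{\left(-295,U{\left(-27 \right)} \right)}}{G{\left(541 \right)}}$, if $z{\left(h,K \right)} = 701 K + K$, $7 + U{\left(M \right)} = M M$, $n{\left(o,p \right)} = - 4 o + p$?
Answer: $- \frac{225264}{34225} \approx -6.5819$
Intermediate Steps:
$n{\left(o,p \right)} = p - 4 o$
$U{\left(M \right)} = -7 + M^{2}$ ($U{\left(M \right)} = -7 + M M = -7 + M^{2}$)
$z{\left(h,K \right)} = 702 K$
$G{\left(l \right)} = - \frac{\left(14 + l\right)^{2}}{4}$ ($G{\left(l \right)} = - \frac{\left(\left(l - -16\right) - 2\right)^{2}}{4} = - \frac{\left(\left(l + 16\right) - 2\right)^{2}}{4} = - \frac{\left(\left(16 + l\right) - 2\right)^{2}}{4} = - \frac{\left(14 + l\right)^{2}}{4}$)
$\frac{z{\left(-295,U{\left(-27 \right)} \right)}}{G{\left(541 \right)}} = \frac{702 \left(-7 + \left(-27\right)^{2}\right)}{\left(- \frac{1}{4}\right) \left(14 + 541\right)^{2}} = \frac{702 \left(-7 + 729\right)}{\left(- \frac{1}{4}\right) 555^{2}} = \frac{702 \cdot 722}{\left(- \frac{1}{4}\right) 308025} = \frac{506844}{- \frac{308025}{4}} = 506844 \left(- \frac{4}{308025}\right) = - \frac{225264}{34225}$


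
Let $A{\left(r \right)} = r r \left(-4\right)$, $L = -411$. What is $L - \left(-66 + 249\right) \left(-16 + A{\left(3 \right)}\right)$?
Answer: $9105$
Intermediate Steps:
$A{\left(r \right)} = - 4 r^{2}$ ($A{\left(r \right)} = r^{2} \left(-4\right) = - 4 r^{2}$)
$L - \left(-66 + 249\right) \left(-16 + A{\left(3 \right)}\right) = -411 - \left(-66 + 249\right) \left(-16 - 4 \cdot 3^{2}\right) = -411 - 183 \left(-16 - 36\right) = -411 - 183 \left(-52\right) = -411 - -9516 = -411 + 9516 = 9105$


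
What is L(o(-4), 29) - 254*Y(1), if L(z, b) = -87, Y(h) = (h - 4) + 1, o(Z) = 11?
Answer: 421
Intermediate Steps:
Y(h) = -3 + h (Y(h) = (-4 + h) + 1 = -3 + h)
L(o(-4), 29) - 254*Y(1) = -87 - 254*(-3 + 1) = -87 - 254*(-2) = -87 - 1*(-508) = -87 + 508 = 421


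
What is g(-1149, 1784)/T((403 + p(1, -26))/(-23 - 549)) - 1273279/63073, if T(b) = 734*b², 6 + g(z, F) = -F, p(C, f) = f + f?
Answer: -449944732057/16874739639 ≈ -26.664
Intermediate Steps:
p(C, f) = 2*f
g(z, F) = -6 - F
g(-1149, 1784)/T((403 + p(1, -26))/(-23 - 549)) - 1273279/63073 = (-6 - 1*1784)/((734*((403 + 2*(-26))/(-23 - 549))²)) - 1273279/63073 = (-6 - 1784)/((734*((403 - 52)/(-572))²)) - 1273279*1/63073 = -1790/(734*(351*(-1/572))²) - 1273279/63073 = -1790/(734*(-27/44)²) - 1273279/63073 = -1790/(734*(729/1936)) - 1273279/63073 = -1790/267543/968 - 1273279/63073 = -1790*968/267543 - 1273279/63073 = -1732720/267543 - 1273279/63073 = -449944732057/16874739639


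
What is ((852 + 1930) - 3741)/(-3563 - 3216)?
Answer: 959/6779 ≈ 0.14147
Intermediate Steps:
((852 + 1930) - 3741)/(-3563 - 3216) = (2782 - 3741)/(-6779) = -959*(-1/6779) = 959/6779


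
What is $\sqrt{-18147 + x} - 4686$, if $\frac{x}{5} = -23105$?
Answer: $-4686 + 14 i \sqrt{682} \approx -4686.0 + 365.61 i$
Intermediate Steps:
$x = -115525$ ($x = 5 \left(-23105\right) = -115525$)
$\sqrt{-18147 + x} - 4686 = \sqrt{-18147 - 115525} - 4686 = \sqrt{-133672} - 4686 = 14 i \sqrt{682} - 4686 = -4686 + 14 i \sqrt{682}$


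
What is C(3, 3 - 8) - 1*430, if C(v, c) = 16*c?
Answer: -510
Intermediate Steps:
C(3, 3 - 8) - 1*430 = 16*(3 - 8) - 1*430 = 16*(-5) - 430 = -80 - 430 = -510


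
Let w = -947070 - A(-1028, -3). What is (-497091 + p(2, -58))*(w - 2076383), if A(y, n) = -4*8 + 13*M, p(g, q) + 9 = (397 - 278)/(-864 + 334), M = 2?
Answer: 796566776751193/530 ≈ 1.5030e+12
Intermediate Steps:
p(g, q) = -4889/530 (p(g, q) = -9 + (397 - 278)/(-864 + 334) = -9 + 119/(-530) = -9 + 119*(-1/530) = -9 - 119/530 = -4889/530)
A(y, n) = -6 (A(y, n) = -4*8 + 13*2 = -32 + 26 = -6)
w = -947064 (w = -947070 - 1*(-6) = -947070 + 6 = -947064)
(-497091 + p(2, -58))*(w - 2076383) = (-497091 - 4889/530)*(-947064 - 2076383) = -263463119/530*(-3023447) = 796566776751193/530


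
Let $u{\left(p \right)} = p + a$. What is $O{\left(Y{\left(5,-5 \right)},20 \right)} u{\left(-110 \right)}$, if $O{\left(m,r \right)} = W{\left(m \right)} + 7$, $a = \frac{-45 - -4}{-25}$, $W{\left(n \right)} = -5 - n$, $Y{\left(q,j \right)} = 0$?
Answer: $- \frac{5418}{25} \approx -216.72$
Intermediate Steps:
$a = \frac{41}{25}$ ($a = \left(-45 + 4\right) \left(- \frac{1}{25}\right) = \left(-41\right) \left(- \frac{1}{25}\right) = \frac{41}{25} \approx 1.64$)
$O{\left(m,r \right)} = 2 - m$ ($O{\left(m,r \right)} = \left(-5 - m\right) + 7 = 2 - m$)
$u{\left(p \right)} = \frac{41}{25} + p$ ($u{\left(p \right)} = p + \frac{41}{25} = \frac{41}{25} + p$)
$O{\left(Y{\left(5,-5 \right)},20 \right)} u{\left(-110 \right)} = \left(2 - 0\right) \left(\frac{41}{25} - 110\right) = \left(2 + 0\right) \left(- \frac{2709}{25}\right) = 2 \left(- \frac{2709}{25}\right) = - \frac{5418}{25}$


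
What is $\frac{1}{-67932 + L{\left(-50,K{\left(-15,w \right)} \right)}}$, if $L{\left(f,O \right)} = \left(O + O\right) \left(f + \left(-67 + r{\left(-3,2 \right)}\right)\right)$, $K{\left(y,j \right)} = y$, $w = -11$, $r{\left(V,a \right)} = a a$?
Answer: $- \frac{1}{64542} \approx -1.5494 \cdot 10^{-5}$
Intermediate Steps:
$r{\left(V,a \right)} = a^{2}$
$L{\left(f,O \right)} = 2 O \left(-63 + f\right)$ ($L{\left(f,O \right)} = \left(O + O\right) \left(f - \left(67 - 2^{2}\right)\right) = 2 O \left(f + \left(-67 + 4\right)\right) = 2 O \left(f - 63\right) = 2 O \left(-63 + f\right)$)
$\frac{1}{-67932 + L{\left(-50,K{\left(-15,w \right)} \right)}} = \frac{1}{-67932 + 2 \left(-15\right) \left(-63 - 50\right)} = \frac{1}{-67932 + 2 \left(-15\right) \left(-113\right)} = \frac{1}{-67932 + 3390} = \frac{1}{-64542} = - \frac{1}{64542}$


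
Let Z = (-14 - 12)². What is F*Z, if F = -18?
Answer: -12168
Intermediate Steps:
Z = 676 (Z = (-26)² = 676)
F*Z = -18*676 = -12168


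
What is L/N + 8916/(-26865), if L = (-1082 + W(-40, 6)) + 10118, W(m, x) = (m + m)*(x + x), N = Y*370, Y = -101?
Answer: -18338422/33464835 ≈ -0.54799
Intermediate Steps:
N = -37370 (N = -101*370 = -37370)
W(m, x) = 4*m*x (W(m, x) = (2*m)*(2*x) = 4*m*x)
L = 8076 (L = (-1082 + 4*(-40)*6) + 10118 = (-1082 - 960) + 10118 = -2042 + 10118 = 8076)
L/N + 8916/(-26865) = 8076/(-37370) + 8916/(-26865) = 8076*(-1/37370) + 8916*(-1/26865) = -4038/18685 - 2972/8955 = -18338422/33464835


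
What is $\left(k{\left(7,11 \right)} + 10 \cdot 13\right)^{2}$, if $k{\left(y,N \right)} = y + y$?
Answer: $20736$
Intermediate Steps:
$k{\left(y,N \right)} = 2 y$
$\left(k{\left(7,11 \right)} + 10 \cdot 13\right)^{2} = \left(2 \cdot 7 + 10 \cdot 13\right)^{2} = \left(14 + 130\right)^{2} = 144^{2} = 20736$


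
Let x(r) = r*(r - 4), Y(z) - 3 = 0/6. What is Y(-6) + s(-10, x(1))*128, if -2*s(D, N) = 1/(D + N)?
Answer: 103/13 ≈ 7.9231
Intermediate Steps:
Y(z) = 3 (Y(z) = 3 + 0/6 = 3 + (1/6)*0 = 3 + 0 = 3)
x(r) = r*(-4 + r)
s(D, N) = -1/(2*(D + N))
Y(-6) + s(-10, x(1))*128 = 3 - 1/(2*(-10) + 2*(1*(-4 + 1)))*128 = 3 - 1/(-20 + 2*(1*(-3)))*128 = 3 - 1/(-20 + 2*(-3))*128 = 3 - 1/(-20 - 6)*128 = 3 - 1/(-26)*128 = 3 - 1*(-1/26)*128 = 3 + (1/26)*128 = 3 + 64/13 = 103/13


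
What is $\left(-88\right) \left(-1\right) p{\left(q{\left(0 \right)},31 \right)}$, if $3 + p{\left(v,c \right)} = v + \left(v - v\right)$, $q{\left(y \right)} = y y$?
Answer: $-264$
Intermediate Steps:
$q{\left(y \right)} = y^{2}$
$p{\left(v,c \right)} = -3 + v$ ($p{\left(v,c \right)} = -3 + \left(v + \left(v - v\right)\right) = -3 + \left(v + 0\right) = -3 + v$)
$\left(-88\right) \left(-1\right) p{\left(q{\left(0 \right)},31 \right)} = \left(-88\right) \left(-1\right) \left(-3 + 0^{2}\right) = 88 \left(-3 + 0\right) = 88 \left(-3\right) = -264$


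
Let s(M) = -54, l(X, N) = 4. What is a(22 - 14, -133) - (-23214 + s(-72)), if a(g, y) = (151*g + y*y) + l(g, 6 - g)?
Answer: 42169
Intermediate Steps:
a(g, y) = 4 + y**2 + 151*g (a(g, y) = (151*g + y*y) + 4 = (151*g + y**2) + 4 = (y**2 + 151*g) + 4 = 4 + y**2 + 151*g)
a(22 - 14, -133) - (-23214 + s(-72)) = (4 + (-133)**2 + 151*(22 - 14)) - (-23214 - 54) = (4 + 17689 + 151*8) - 1*(-23268) = (4 + 17689 + 1208) + 23268 = 18901 + 23268 = 42169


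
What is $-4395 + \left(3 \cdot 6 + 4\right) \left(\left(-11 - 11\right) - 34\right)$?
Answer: $-5627$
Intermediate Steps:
$-4395 + \left(3 \cdot 6 + 4\right) \left(\left(-11 - 11\right) - 34\right) = -4395 + \left(18 + 4\right) \left(-22 - 34\right) = -4395 + 22 \left(-56\right) = -4395 - 1232 = -5627$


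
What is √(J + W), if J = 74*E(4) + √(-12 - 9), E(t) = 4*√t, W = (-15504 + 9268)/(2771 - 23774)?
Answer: √(261277572036 + 441126009*I*√21)/21003 ≈ 24.337 + 0.094147*I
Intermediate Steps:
W = 6236/21003 (W = -6236/(-21003) = -6236*(-1/21003) = 6236/21003 ≈ 0.29691)
J = 592 + I*√21 (J = 74*(4*√4) + √(-12 - 9) = 74*(4*2) + √(-21) = 74*8 + I*√21 = 592 + I*√21 ≈ 592.0 + 4.5826*I)
√(J + W) = √((592 + I*√21) + 6236/21003) = √(12440012/21003 + I*√21)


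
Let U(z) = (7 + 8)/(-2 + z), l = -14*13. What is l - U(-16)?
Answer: -1087/6 ≈ -181.17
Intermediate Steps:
l = -182
U(z) = 15/(-2 + z)
l - U(-16) = -182 - 15/(-2 - 16) = -182 - 15/(-18) = -182 - 15*(-1)/18 = -182 - 1*(-⅚) = -182 + ⅚ = -1087/6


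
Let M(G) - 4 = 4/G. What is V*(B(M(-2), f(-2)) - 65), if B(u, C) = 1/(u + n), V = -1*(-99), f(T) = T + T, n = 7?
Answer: -6424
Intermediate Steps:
M(G) = 4 + 4/G
f(T) = 2*T
V = 99
B(u, C) = 1/(7 + u) (B(u, C) = 1/(u + 7) = 1/(7 + u))
V*(B(M(-2), f(-2)) - 65) = 99*(1/(7 + (4 + 4/(-2))) - 65) = 99*(1/(7 + (4 + 4*(-½))) - 65) = 99*(1/(7 + (4 - 2)) - 65) = 99*(1/(7 + 2) - 65) = 99*(1/9 - 65) = 99*(⅑ - 65) = 99*(-584/9) = -6424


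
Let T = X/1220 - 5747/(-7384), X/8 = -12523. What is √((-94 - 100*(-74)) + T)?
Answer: √9160949588689730/1126060 ≈ 84.998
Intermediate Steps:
X = -100184 (X = 8*(-12523) = -100184)
T = -183186829/2252120 (T = -100184/1220 - 5747/(-7384) = -100184*1/1220 - 5747*(-1/7384) = -25046/305 + 5747/7384 = -183186829/2252120 ≈ -81.340)
√((-94 - 100*(-74)) + T) = √((-94 - 100*(-74)) - 183186829/2252120) = √((-94 + 7400) - 183186829/2252120) = √(7306 - 183186829/2252120) = √(16270801891/2252120) = √9160949588689730/1126060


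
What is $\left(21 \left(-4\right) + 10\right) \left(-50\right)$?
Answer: $3700$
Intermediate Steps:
$\left(21 \left(-4\right) + 10\right) \left(-50\right) = \left(-84 + 10\right) \left(-50\right) = \left(-74\right) \left(-50\right) = 3700$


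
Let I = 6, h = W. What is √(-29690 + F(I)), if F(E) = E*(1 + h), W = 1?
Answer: I*√29678 ≈ 172.27*I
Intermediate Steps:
h = 1
F(E) = 2*E (F(E) = E*(1 + 1) = E*2 = 2*E)
√(-29690 + F(I)) = √(-29690 + 2*6) = √(-29690 + 12) = √(-29678) = I*√29678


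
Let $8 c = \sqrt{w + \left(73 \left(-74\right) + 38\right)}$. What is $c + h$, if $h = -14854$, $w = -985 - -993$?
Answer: $-14854 + \frac{i \sqrt{1339}}{4} \approx -14854.0 + 9.1481 i$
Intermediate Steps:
$w = 8$ ($w = -985 + 993 = 8$)
$c = \frac{i \sqrt{1339}}{4}$ ($c = \frac{\sqrt{8 + \left(73 \left(-74\right) + 38\right)}}{8} = \frac{\sqrt{8 + \left(-5402 + 38\right)}}{8} = \frac{\sqrt{8 - 5364}}{8} = \frac{\sqrt{-5356}}{8} = \frac{2 i \sqrt{1339}}{8} = \frac{i \sqrt{1339}}{4} \approx 9.1481 i$)
$c + h = \frac{i \sqrt{1339}}{4} - 14854 = -14854 + \frac{i \sqrt{1339}}{4}$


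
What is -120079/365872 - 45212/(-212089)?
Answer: -8925630167/77597426608 ≈ -0.11502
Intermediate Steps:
-120079/365872 - 45212/(-212089) = -120079*1/365872 - 45212*(-1/212089) = -120079/365872 + 45212/212089 = -8925630167/77597426608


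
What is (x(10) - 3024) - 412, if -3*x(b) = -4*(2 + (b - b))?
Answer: -10300/3 ≈ -3433.3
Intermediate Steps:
x(b) = 8/3 (x(b) = -(-4)*(2 + (b - b))/3 = -(-4)*(2 + 0)/3 = -(-4)*2/3 = -1/3*(-8) = 8/3)
(x(10) - 3024) - 412 = (8/3 - 3024) - 412 = -9064/3 - 412 = -10300/3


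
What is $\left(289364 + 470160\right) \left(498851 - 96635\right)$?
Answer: $305492705184$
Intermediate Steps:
$\left(289364 + 470160\right) \left(498851 - 96635\right) = 759524 \cdot 402216 = 305492705184$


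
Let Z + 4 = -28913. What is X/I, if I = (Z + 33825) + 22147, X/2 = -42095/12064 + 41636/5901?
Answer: 36270587/137574025680 ≈ 0.00026364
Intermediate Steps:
Z = -28917 (Z = -4 - 28913 = -28917)
X = 36270587/5084976 (X = 2*(-42095/12064 + 41636/5901) = 2*(-42095*1/12064 + 41636*(1/5901)) = 2*(-42095/12064 + 5948/843) = 2*(36270587/10169952) = 36270587/5084976 ≈ 7.1329)
I = 27055 (I = (-28917 + 33825) + 22147 = 4908 + 22147 = 27055)
X/I = (36270587/5084976)/27055 = (36270587/5084976)*(1/27055) = 36270587/137574025680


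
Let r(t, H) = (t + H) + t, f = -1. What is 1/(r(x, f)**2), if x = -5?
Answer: 1/121 ≈ 0.0082645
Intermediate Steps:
r(t, H) = H + 2*t (r(t, H) = (H + t) + t = H + 2*t)
1/(r(x, f)**2) = 1/((-1 + 2*(-5))**2) = 1/((-1 - 10)**2) = 1/((-11)**2) = 1/121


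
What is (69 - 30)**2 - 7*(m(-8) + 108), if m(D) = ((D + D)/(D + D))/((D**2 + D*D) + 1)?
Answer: 98678/129 ≈ 764.95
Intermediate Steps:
m(D) = 1/(1 + 2*D**2) (m(D) = ((2*D)/((2*D)))/((D**2 + D**2) + 1) = ((2*D)*(1/(2*D)))/(2*D**2 + 1) = 1/(1 + 2*D**2))
(69 - 30)**2 - 7*(m(-8) + 108) = (69 - 30)**2 - 7*(1/(1 + 2*(-8)**2) + 108) = 39**2 - 7*(1/(1 + 2*64) + 108) = 1521 - 7*(1/(1 + 128) + 108) = 1521 - 7*(1/129 + 108) = 1521 - 7*13933/129 = 1521 - 1*97531/129 = 1521 - 97531/129 = 98678/129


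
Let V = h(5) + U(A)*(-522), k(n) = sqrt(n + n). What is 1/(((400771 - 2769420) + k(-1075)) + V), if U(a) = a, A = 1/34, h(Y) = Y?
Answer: -684542553/1621448121271031 - 1445*I*sqrt(86)/1621448121271031 ≈ -4.2218e-7 - 8.2644e-12*I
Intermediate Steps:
k(n) = sqrt(2)*sqrt(n) (k(n) = sqrt(2*n) = sqrt(2)*sqrt(n))
A = 1/34 ≈ 0.029412
V = -176/17 (V = 5 + (1/34)*(-522) = 5 - 261/17 = -176/17 ≈ -10.353)
1/(((400771 - 2769420) + k(-1075)) + V) = 1/(((400771 - 2769420) + sqrt(2)*sqrt(-1075)) - 176/17) = 1/((-2368649 + sqrt(2)*(5*I*sqrt(43))) - 176/17) = 1/((-2368649 + 5*I*sqrt(86)) - 176/17) = 1/(-40267209/17 + 5*I*sqrt(86))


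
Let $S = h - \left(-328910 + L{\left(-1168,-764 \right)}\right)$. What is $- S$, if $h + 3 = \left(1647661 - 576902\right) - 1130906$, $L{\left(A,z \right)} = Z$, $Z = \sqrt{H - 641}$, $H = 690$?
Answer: $-268753$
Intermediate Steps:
$Z = 7$ ($Z = \sqrt{690 - 641} = \sqrt{49} = 7$)
$L{\left(A,z \right)} = 7$
$h = -60150$ ($h = -3 + \left(\left(1647661 - 576902\right) - 1130906\right) = -3 + \left(1070759 - 1130906\right) = -3 - 60147 = -60150$)
$S = 268753$ ($S = -60150 - \left(-328910 + 7\right) = -60150 - -328903 = -60150 + 328903 = 268753$)
$- S = \left(-1\right) 268753 = -268753$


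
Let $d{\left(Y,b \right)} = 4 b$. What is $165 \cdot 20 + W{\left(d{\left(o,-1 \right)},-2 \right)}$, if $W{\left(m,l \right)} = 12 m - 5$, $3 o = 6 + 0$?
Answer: $3247$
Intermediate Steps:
$o = 2$ ($o = \frac{6 + 0}{3} = \frac{1}{3} \cdot 6 = 2$)
$W{\left(m,l \right)} = -5 + 12 m$
$165 \cdot 20 + W{\left(d{\left(o,-1 \right)},-2 \right)} = 165 \cdot 20 + \left(-5 + 12 \cdot 4 \left(-1\right)\right) = 3300 + \left(-5 + 12 \left(-4\right)\right) = 3300 - 53 = 3247$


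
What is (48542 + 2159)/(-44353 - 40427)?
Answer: -50701/84780 ≈ -0.59803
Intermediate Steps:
(48542 + 2159)/(-44353 - 40427) = 50701/(-84780) = 50701*(-1/84780) = -50701/84780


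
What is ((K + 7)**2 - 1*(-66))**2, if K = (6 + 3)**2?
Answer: 60996100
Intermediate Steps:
K = 81 (K = 9**2 = 81)
((K + 7)**2 - 1*(-66))**2 = ((81 + 7)**2 - 1*(-66))**2 = (88**2 + 66)**2 = (7744 + 66)**2 = 7810**2 = 60996100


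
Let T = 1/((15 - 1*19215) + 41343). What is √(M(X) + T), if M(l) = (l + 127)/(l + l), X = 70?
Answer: √27940601955/140910 ≈ 1.1862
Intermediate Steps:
T = 1/22143 (T = 1/((15 - 19215) + 41343) = 1/(-19200 + 41343) = 1/22143 ≈ 4.5161e-5)
M(l) = (127 + l)/(2*l) (M(l) = (127 + l)/((2*l)) = (127 + l)*(1/(2*l)) = (127 + l)/(2*l))
√(M(X) + T) = √((½)*(127 + 70)/70 + 1/22143) = √((½)*(1/70)*197 + 1/22143) = √(197/140 + 1/22143) = √(4362311/3100020) = √27940601955/140910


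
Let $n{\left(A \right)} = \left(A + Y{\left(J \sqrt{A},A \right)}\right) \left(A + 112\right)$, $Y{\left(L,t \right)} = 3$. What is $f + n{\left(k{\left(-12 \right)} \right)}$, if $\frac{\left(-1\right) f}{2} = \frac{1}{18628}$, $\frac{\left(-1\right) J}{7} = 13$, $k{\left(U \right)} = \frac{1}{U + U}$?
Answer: $\frac{888448201}{2682432} \approx 331.21$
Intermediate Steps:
$k{\left(U \right)} = \frac{1}{2 U}$
$J = -91$ ($J = \left(-7\right) 13 = -91$)
$f = - \frac{1}{9314}$ ($f = - \frac{2}{18628} = \left(-2\right) \frac{1}{18628} = - \frac{1}{9314} \approx -0.00010737$)
$n{\left(A \right)} = \left(3 + A\right) \left(112 + A\right)$ ($n{\left(A \right)} = \left(A + 3\right) \left(A + 112\right) = \left(3 + A\right) \left(112 + A\right)$)
$f + n{\left(k{\left(-12 \right)} \right)} = - \frac{1}{9314} + \left(336 + \left(\frac{1}{2 \left(-12\right)}\right)^{2} + 115 \frac{1}{2 \left(-12\right)}\right) = - \frac{1}{9314} + \left(336 + \left(\frac{1}{2} \left(- \frac{1}{12}\right)\right)^{2} + 115 \cdot \frac{1}{2} \left(- \frac{1}{12}\right)\right) = - \frac{1}{9314} + \left(336 + \left(- \frac{1}{24}\right)^{2} + 115 \left(- \frac{1}{24}\right)\right) = - \frac{1}{9314} + \left(336 + \frac{1}{576} - \frac{115}{24}\right) = - \frac{1}{9314} + \frac{190777}{576} = \frac{888448201}{2682432}$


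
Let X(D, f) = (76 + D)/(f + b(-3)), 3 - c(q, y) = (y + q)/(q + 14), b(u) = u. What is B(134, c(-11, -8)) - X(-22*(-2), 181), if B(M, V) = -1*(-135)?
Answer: 11955/89 ≈ 134.33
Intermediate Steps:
c(q, y) = 3 - (q + y)/(14 + q) (c(q, y) = 3 - (y + q)/(q + 14) = 3 - (q + y)/(14 + q))
B(M, V) = 135
X(D, f) = (76 + D)/(-3 + f) (X(D, f) = (76 + D)/(f - 3) = (76 + D)/(-3 + f))
B(134, c(-11, -8)) - X(-22*(-2), 181) = 135 - (76 - 22*(-2))/(-3 + 181) = 135 - (76 + 44)/178 = 135 - 120/178 = 135 - 1*60/89 = 135 - 60/89 = 11955/89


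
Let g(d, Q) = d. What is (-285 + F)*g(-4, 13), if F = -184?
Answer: 1876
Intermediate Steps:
(-285 + F)*g(-4, 13) = (-285 - 184)*(-4) = -469*(-4) = 1876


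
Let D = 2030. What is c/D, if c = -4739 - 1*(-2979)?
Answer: -176/203 ≈ -0.86699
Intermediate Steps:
c = -1760 (c = -4739 + 2979 = -1760)
c/D = -1760/2030 = -1760*1/2030 = -176/203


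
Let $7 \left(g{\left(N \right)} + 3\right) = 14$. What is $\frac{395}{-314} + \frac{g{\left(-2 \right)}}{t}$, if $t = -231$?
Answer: $- \frac{90931}{72534} \approx -1.2536$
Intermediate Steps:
$g{\left(N \right)} = -1$ ($g{\left(N \right)} = -3 + \frac{1}{7} \cdot 14 = -3 + 2 = -1$)
$\frac{395}{-314} + \frac{g{\left(-2 \right)}}{t} = \frac{395}{-314} - \frac{1}{-231} = 395 \left(- \frac{1}{314}\right) - - \frac{1}{231} = - \frac{395}{314} + \frac{1}{231} = - \frac{90931}{72534}$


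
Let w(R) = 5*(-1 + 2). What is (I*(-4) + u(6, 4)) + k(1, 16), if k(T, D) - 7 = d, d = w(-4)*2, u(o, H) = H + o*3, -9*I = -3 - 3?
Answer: 109/3 ≈ 36.333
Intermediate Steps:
I = ⅔ (I = -(-3 - 3)/9 = -⅑*(-6) = ⅔ ≈ 0.66667)
w(R) = 5 (w(R) = 5*1 = 5)
u(o, H) = H + 3*o
d = 10 (d = 5*2 = 10)
k(T, D) = 17 (k(T, D) = 7 + 10 = 17)
(I*(-4) + u(6, 4)) + k(1, 16) = ((⅔)*(-4) + (4 + 3*6)) + 17 = (-8/3 + (4 + 18)) + 17 = (-8/3 + 22) + 17 = 58/3 + 17 = 109/3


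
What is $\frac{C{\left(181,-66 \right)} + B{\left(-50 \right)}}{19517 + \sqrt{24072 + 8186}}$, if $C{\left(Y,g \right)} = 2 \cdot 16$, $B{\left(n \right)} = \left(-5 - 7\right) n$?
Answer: $\frac{12334744}{380881031} - \frac{80264 \sqrt{2}}{380881031} \approx 0.032087$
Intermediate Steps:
$B{\left(n \right)} = - 12 n$
$C{\left(Y,g \right)} = 32$
$\frac{C{\left(181,-66 \right)} + B{\left(-50 \right)}}{19517 + \sqrt{24072 + 8186}} = \frac{32 - -600}{19517 + \sqrt{24072 + 8186}} = \frac{32 + 600}{19517 + \sqrt{32258}} = \frac{632}{19517 + 127 \sqrt{2}}$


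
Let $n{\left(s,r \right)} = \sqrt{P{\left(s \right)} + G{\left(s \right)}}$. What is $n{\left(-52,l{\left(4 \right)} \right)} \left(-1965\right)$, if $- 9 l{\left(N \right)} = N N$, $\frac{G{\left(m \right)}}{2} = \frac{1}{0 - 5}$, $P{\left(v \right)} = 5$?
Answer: $- 393 \sqrt{115} \approx -4214.5$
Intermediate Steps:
$G{\left(m \right)} = - \frac{2}{5}$ ($G{\left(m \right)} = \frac{2}{0 - 5} = \frac{2}{-5} = 2 \left(- \frac{1}{5}\right) = - \frac{2}{5}$)
$l{\left(N \right)} = - \frac{N^{2}}{9}$ ($l{\left(N \right)} = - \frac{N N}{9} = - \frac{N^{2}}{9}$)
$n{\left(s,r \right)} = \frac{\sqrt{115}}{5}$ ($n{\left(s,r \right)} = \sqrt{5 - \frac{2}{5}} = \sqrt{\frac{23}{5}} = \frac{\sqrt{115}}{5}$)
$n{\left(-52,l{\left(4 \right)} \right)} \left(-1965\right) = \frac{\sqrt{115}}{5} \left(-1965\right) = - 393 \sqrt{115}$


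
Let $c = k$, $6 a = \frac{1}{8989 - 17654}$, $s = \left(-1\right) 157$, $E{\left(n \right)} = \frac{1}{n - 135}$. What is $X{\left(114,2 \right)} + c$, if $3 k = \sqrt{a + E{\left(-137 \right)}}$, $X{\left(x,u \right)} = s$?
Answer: $-157 + \frac{i \sqrt{11547680865}}{5302980} \approx -157.0 + 0.020264 i$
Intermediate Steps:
$E{\left(n \right)} = \frac{1}{-135 + n}$
$s = -157$
$a = - \frac{1}{51990}$ ($a = \frac{1}{6 \left(8989 - 17654\right)} = \frac{1}{6 \left(-8665\right)} = \frac{1}{6} \left(- \frac{1}{8665}\right) = - \frac{1}{51990} \approx -1.9234 \cdot 10^{-5}$)
$X{\left(x,u \right)} = -157$
$k = \frac{i \sqrt{11547680865}}{5302980}$ ($k = \frac{\sqrt{- \frac{1}{51990} + \frac{1}{-135 - 137}}}{3} = \frac{\sqrt{- \frac{1}{51990} + \frac{1}{-272}}}{3} = \frac{\sqrt{- \frac{1}{51990} - \frac{1}{272}}}{3} = \frac{\sqrt{- \frac{26131}{7070640}}}{3} = \frac{\frac{1}{1767660} i \sqrt{11547680865}}{3} = \frac{i \sqrt{11547680865}}{5302980} \approx 0.020264 i$)
$c = \frac{i \sqrt{11547680865}}{5302980} \approx 0.020264 i$
$X{\left(114,2 \right)} + c = -157 + \frac{i \sqrt{11547680865}}{5302980}$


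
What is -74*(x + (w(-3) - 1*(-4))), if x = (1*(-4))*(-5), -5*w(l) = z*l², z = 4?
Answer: -6216/5 ≈ -1243.2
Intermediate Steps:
w(l) = -4*l²/5
x = 20 (x = -4*(-5) = 20)
-74*(x + (w(-3) - 1*(-4))) = -74*(20 + (-⅘*(-3)² - 1*(-4))) = -74*(20 + (-⅘*9 + 4)) = -74*(20 + (-36/5 + 4)) = -74*(20 - 16/5) = -74*84/5 = -6216/5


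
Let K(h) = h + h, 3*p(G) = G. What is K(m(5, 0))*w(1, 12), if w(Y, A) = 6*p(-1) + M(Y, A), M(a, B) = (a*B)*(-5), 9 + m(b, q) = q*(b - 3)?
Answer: 1116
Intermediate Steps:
m(b, q) = -9 + q*(-3 + b) (m(b, q) = -9 + q*(b - 3) = -9 + q*(-3 + b))
p(G) = G/3
K(h) = 2*h
M(a, B) = -5*B*a (M(a, B) = (B*a)*(-5) = -5*B*a)
w(Y, A) = -2 - 5*A*Y (w(Y, A) = 6*((⅓)*(-1)) - 5*A*Y = 6*(-⅓) - 5*A*Y = -2 - 5*A*Y)
K(m(5, 0))*w(1, 12) = (2*(-9 - 3*0 + 5*0))*(-2 - 5*12*1) = (2*(-9 + 0 + 0))*(-2 - 60) = (2*(-9))*(-62) = -18*(-62) = 1116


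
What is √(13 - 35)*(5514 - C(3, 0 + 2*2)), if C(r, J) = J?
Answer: 5510*I*√22 ≈ 25844.0*I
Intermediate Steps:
√(13 - 35)*(5514 - C(3, 0 + 2*2)) = √(13 - 35)*(5514 - (0 + 2*2)) = √(-22)*(5514 - (0 + 4)) = (I*√22)*(5514 - 1*4) = (I*√22)*(5514 - 4) = (I*√22)*5510 = 5510*I*√22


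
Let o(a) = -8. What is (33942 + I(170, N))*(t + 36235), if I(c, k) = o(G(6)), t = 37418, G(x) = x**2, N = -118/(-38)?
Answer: 2499340902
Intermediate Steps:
N = 59/19 (N = -118*(-1/38) = 59/19 ≈ 3.1053)
I(c, k) = -8
(33942 + I(170, N))*(t + 36235) = (33942 - 8)*(37418 + 36235) = 33934*73653 = 2499340902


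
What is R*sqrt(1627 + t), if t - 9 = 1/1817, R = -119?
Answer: -119*sqrt(5401237821)/1817 ≈ -4813.3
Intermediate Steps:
t = 16354/1817 (t = 9 + 1/1817 = 16354/1817 ≈ 9.0005)
R*sqrt(1627 + t) = -119*sqrt(1627 + 16354/1817) = -119*sqrt(5401237821)/1817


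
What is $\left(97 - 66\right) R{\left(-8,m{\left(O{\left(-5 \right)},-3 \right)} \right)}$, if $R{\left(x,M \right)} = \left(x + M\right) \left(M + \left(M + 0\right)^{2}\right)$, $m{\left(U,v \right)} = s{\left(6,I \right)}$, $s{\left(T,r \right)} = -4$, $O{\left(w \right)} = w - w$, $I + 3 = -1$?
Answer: $-4464$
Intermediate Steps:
$I = -4$ ($I = -3 - 1 = -4$)
$O{\left(w \right)} = 0$
$m{\left(U,v \right)} = -4$
$R{\left(x,M \right)} = \left(M + x\right) \left(M + M^{2}\right)$
$\left(97 - 66\right) R{\left(-8,m{\left(O{\left(-5 \right)},-3 \right)} \right)} = \left(97 - 66\right) \left(- 4 \left(-4 - 8 + \left(-4\right)^{2} - -32\right)\right) = 31 \left(- 4 \left(-4 - 8 + 16 + 32\right)\right) = 31 \left(\left(-4\right) 36\right) = 31 \left(-144\right) = -4464$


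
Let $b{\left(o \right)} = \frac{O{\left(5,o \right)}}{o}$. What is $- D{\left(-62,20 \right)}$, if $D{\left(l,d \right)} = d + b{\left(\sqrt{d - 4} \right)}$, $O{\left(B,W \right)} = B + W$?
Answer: $- \frac{89}{4} \approx -22.25$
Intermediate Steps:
$b{\left(o \right)} = \frac{5 + o}{o}$
$D{\left(l,d \right)} = d + \frac{5 + \sqrt{-4 + d}}{\sqrt{-4 + d}}$ ($D{\left(l,d \right)} = d + \frac{5 + \sqrt{d - 4}}{\sqrt{d - 4}} = d + \frac{5 + \sqrt{-4 + d}}{\sqrt{-4 + d}}$)
$- D{\left(-62,20 \right)} = - (1 + 20 + \frac{5}{\sqrt{-4 + 20}}) = - (1 + 20 + \frac{5}{4}) = \left(-1\right) \frac{89}{4} = - \frac{89}{4}$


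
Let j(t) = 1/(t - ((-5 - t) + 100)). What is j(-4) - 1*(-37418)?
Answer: 3854053/103 ≈ 37418.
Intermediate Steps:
j(t) = 1/(-95 + 2*t) (j(t) = 1/(t - (95 - t)) = 1/(t + (-95 + t)) = 1/(-95 + 2*t))
j(-4) - 1*(-37418) = 1/(-95 + 2*(-4)) - 1*(-37418) = 1/(-95 - 8) + 37418 = 1/(-103) + 37418 = -1/103 + 37418 = 3854053/103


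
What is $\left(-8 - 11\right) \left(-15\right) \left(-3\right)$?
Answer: $-855$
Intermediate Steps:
$\left(-8 - 11\right) \left(-15\right) \left(-3\right) = \left(-19\right) \left(-15\right) \left(-3\right) = 285 \left(-3\right) = -855$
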